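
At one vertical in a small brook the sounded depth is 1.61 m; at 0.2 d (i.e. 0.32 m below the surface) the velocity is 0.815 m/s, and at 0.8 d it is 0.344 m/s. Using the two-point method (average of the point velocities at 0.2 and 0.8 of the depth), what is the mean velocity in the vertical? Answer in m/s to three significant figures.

v̄ = (0.815 + 0.344) / 2 = 0.5795 m/s

0.580 m/s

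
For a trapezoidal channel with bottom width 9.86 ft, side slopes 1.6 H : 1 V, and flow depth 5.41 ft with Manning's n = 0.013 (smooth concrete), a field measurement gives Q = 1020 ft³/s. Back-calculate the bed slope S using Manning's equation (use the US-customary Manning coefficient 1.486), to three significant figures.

0.00161

A = (b + z·y)·y = (9.86 + 1.6×5.41)×5.41 = 100.2 ft²
P = b + 2y√(1+z²) = 9.86 + 2×5.41×√(1+1.6²) = 30.28 ft
R = A/P = 100.2/30.28 = 3.309 ft
S = (Q·n / (1.486·A·R^(2/3)))² = (1020×0.013 / (1.486×100.2×2.220))² = 0.001609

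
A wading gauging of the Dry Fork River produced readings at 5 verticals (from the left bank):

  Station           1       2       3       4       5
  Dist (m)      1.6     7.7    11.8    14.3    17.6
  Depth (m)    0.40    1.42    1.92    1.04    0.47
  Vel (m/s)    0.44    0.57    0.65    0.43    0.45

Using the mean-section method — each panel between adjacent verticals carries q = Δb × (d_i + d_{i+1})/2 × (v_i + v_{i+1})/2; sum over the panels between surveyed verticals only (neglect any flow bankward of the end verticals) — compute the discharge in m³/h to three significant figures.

36300 m³/h

Panel 1-2: Δb = 6.1 m, d̄ = (0.40+1.42)/2 = 0.91, v̄ = (0.44+0.57)/2 = 0.505 → q = 6.1×0.91×0.505 = 2.803 m³/s
Panel 2-3: Δb = 4.1 m, d̄ = (1.42+1.92)/2 = 1.67, v̄ = (0.57+0.65)/2 = 0.61 → q = 4.1×1.67×0.61 = 4.177 m³/s
Panel 3-4: Δb = 2.5 m, d̄ = (1.92+1.04)/2 = 1.48, v̄ = (0.65+0.43)/2 = 0.54 → q = 2.5×1.48×0.54 = 1.998 m³/s
Panel 4-5: Δb = 3.3 m, d̄ = (1.04+0.47)/2 = 0.755, v̄ = (0.43+0.45)/2 = 0.44 → q = 3.3×0.755×0.44 = 1.096 m³/s
Q = Σ q = 10.07 m³/s
= 10.07 × 3600 = 36270 m³/h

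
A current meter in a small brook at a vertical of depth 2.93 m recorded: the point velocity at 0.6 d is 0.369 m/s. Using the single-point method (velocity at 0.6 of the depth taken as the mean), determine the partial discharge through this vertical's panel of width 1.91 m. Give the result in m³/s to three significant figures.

v̄ = v₀.₆ = 0.369 m/s
q = v̄ × d × w = 0.3690 × 2.93 × 1.91 = 2.065 m³/s

2.07 m³/s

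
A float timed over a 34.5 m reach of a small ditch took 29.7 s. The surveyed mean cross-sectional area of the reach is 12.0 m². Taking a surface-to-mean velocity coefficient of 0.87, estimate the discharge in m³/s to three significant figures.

v_surface = L / t̄ = 34.5 / 29.7 = 1.162 m/s
v_mean = 0.87 × 1.162 = 1.011 m/s
Q = A × v_mean = 12.0 × 1.011 = 12.13 m³/s

12.1 m³/s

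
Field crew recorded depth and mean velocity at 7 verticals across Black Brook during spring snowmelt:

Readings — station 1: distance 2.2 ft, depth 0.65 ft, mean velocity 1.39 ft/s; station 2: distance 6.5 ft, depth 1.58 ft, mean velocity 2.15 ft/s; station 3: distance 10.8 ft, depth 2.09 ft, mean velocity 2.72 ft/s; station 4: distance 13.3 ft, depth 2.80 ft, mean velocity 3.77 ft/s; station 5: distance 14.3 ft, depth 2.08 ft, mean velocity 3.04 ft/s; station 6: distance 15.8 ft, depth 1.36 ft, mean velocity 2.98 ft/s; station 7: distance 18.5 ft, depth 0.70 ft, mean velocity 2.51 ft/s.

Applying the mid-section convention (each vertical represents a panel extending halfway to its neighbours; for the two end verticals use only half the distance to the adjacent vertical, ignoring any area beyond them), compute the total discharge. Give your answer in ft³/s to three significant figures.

73.1 ft³/s

w_1 = (6.5 − 2.2)/2 = 2.15 ft; q_1 = 1.39 × 0.65 × 2.15 = 1.943 ft³/s
w_2 = (10.8 − 2.2)/2 = 4.3 ft; q_2 = 2.15 × 1.58 × 4.3 = 14.61 ft³/s
w_3 = (13.3 − 6.5)/2 = 3.4 ft; q_3 = 2.72 × 2.09 × 3.4 = 19.33 ft³/s
w_4 = (14.3 − 10.8)/2 = 1.75 ft; q_4 = 3.77 × 2.80 × 1.75 = 18.47 ft³/s
w_5 = (15.8 − 13.3)/2 = 1.25 ft; q_5 = 3.04 × 2.08 × 1.25 = 7.904 ft³/s
w_6 = (18.5 − 14.3)/2 = 2.1 ft; q_6 = 2.98 × 1.36 × 2.1 = 8.511 ft³/s
w_7 = (18.5 − 15.8)/2 = 1.35 ft; q_7 = 2.51 × 0.70 × 1.35 = 2.372 ft³/s
Q = Σ qᵢ = 73.14 ft³/s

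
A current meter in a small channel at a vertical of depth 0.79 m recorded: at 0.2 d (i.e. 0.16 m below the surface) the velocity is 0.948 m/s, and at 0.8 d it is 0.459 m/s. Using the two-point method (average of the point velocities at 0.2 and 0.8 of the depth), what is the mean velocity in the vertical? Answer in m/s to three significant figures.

v̄ = (0.948 + 0.459) / 2 = 0.7035 m/s

0.704 m/s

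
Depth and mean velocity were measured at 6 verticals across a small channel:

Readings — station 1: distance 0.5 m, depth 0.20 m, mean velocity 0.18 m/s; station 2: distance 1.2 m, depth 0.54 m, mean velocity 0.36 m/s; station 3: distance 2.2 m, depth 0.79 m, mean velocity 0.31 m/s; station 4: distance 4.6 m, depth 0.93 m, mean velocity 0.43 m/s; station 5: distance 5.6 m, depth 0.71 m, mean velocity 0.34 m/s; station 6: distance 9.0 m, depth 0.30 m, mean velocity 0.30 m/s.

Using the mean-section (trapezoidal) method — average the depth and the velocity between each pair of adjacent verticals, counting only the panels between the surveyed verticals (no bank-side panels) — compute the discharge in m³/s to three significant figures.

Panel 1-2: Δb = 0.7 m, d̄ = (0.20+0.54)/2 = 0.37, v̄ = (0.18+0.36)/2 = 0.27 → q = 0.7×0.37×0.27 = 0.06993 m³/s
Panel 2-3: Δb = 1 m, d̄ = (0.54+0.79)/2 = 0.665, v̄ = (0.36+0.31)/2 = 0.335 → q = 1×0.665×0.335 = 0.2228 m³/s
Panel 3-4: Δb = 2.4 m, d̄ = (0.79+0.93)/2 = 0.86, v̄ = (0.31+0.43)/2 = 0.37 → q = 2.4×0.86×0.37 = 0.7637 m³/s
Panel 4-5: Δb = 1 m, d̄ = (0.93+0.71)/2 = 0.82, v̄ = (0.43+0.34)/2 = 0.385 → q = 1×0.82×0.385 = 0.3157 m³/s
Panel 5-6: Δb = 3.4 m, d̄ = (0.71+0.30)/2 = 0.505, v̄ = (0.34+0.30)/2 = 0.32 → q = 3.4×0.505×0.32 = 0.5494 m³/s
Q = Σ q = 1.922 m³/s

1.92 m³/s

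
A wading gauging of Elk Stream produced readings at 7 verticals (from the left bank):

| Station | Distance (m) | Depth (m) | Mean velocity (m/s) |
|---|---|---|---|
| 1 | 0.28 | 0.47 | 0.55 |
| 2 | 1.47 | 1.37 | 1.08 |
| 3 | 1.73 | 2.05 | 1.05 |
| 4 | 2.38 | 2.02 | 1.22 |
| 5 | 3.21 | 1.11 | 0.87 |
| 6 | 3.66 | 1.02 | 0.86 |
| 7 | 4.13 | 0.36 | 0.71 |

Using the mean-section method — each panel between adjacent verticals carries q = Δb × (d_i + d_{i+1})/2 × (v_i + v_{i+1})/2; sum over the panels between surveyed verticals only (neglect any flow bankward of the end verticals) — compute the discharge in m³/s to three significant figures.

4.89 m³/s

Panel 1-2: Δb = 1.19 m, d̄ = (0.47+1.37)/2 = 0.92, v̄ = (0.55+1.08)/2 = 0.815 → q = 1.19×0.92×0.815 = 0.8923 m³/s
Panel 2-3: Δb = 0.26 m, d̄ = (1.37+2.05)/2 = 1.71, v̄ = (1.08+1.05)/2 = 1.065 → q = 0.26×1.71×1.065 = 0.4735 m³/s
Panel 3-4: Δb = 0.65 m, d̄ = (2.05+2.02)/2 = 2.035, v̄ = (1.05+1.22)/2 = 1.135 → q = 0.65×2.035×1.135 = 1.501 m³/s
Panel 4-5: Δb = 0.83 m, d̄ = (2.02+1.11)/2 = 1.565, v̄ = (1.22+0.87)/2 = 1.045 → q = 0.83×1.565×1.045 = 1.357 m³/s
Panel 5-6: Δb = 0.45 m, d̄ = (1.11+1.02)/2 = 1.065, v̄ = (0.87+0.86)/2 = 0.865 → q = 0.45×1.065×0.865 = 0.4146 m³/s
Panel 6-7: Δb = 0.47 m, d̄ = (1.02+0.36)/2 = 0.69, v̄ = (0.86+0.71)/2 = 0.785 → q = 0.47×0.69×0.785 = 0.2546 m³/s
Q = Σ q = 4.894 m³/s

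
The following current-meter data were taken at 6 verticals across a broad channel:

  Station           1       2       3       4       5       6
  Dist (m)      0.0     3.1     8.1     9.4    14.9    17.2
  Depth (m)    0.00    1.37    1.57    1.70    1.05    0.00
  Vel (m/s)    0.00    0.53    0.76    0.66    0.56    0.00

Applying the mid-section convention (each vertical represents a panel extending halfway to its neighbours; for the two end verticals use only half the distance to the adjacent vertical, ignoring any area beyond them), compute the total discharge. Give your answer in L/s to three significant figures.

w_2 = (8.1 − 0.0)/2 = 4.05 m; q_2 = 0.53 × 1.37 × 4.05 = 2.941 m³/s
w_3 = (9.4 − 3.1)/2 = 3.15 m; q_3 = 0.76 × 1.57 × 3.15 = 3.759 m³/s
w_4 = (14.9 − 8.1)/2 = 3.4 m; q_4 = 0.66 × 1.70 × 3.4 = 3.815 m³/s
w_5 = (17.2 − 9.4)/2 = 3.9 m; q_5 = 0.56 × 1.05 × 3.9 = 2.293 m³/s
Stations 1, 6 contribute zero (depth or velocity is 0).
Q = Σ qᵢ = 12.81 m³/s
= 12.81 × 1000 = 12810 L/s

12800 L/s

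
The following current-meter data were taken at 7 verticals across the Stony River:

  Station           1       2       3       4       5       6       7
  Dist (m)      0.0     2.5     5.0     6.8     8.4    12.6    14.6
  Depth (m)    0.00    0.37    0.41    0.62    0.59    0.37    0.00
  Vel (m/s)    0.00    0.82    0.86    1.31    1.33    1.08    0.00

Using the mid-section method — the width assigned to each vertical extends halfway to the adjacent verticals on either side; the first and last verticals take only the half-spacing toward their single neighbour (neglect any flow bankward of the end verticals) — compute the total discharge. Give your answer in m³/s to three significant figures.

w_2 = (5.0 − 0.0)/2 = 2.5 m; q_2 = 0.82 × 0.37 × 2.5 = 0.7585 m³/s
w_3 = (6.8 − 2.5)/2 = 2.15 m; q_3 = 0.86 × 0.41 × 2.15 = 0.7581 m³/s
w_4 = (8.4 − 5.0)/2 = 1.7 m; q_4 = 1.31 × 0.62 × 1.7 = 1.381 m³/s
w_5 = (12.6 − 6.8)/2 = 2.9 m; q_5 = 1.33 × 0.59 × 2.9 = 2.276 m³/s
w_6 = (14.6 − 8.4)/2 = 3.1 m; q_6 = 1.08 × 0.37 × 3.1 = 1.239 m³/s
Stations 1, 7 contribute zero (depth or velocity is 0).
Q = Σ qᵢ = 6.412 m³/s

6.41 m³/s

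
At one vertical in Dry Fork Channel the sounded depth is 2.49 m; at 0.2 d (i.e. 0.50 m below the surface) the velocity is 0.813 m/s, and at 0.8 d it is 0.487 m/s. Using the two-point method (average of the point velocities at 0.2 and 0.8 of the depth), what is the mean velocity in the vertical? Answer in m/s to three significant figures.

0.650 m/s

v̄ = (0.813 + 0.487) / 2 = 0.6500 m/s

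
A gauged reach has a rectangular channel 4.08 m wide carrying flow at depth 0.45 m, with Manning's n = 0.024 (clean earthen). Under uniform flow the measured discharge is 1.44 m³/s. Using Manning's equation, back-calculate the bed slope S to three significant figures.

0.00134

A = b·y = 4.08 × 0.45 = 1.836 m²
P = b + 2y = 4.08 + 2×0.45 = 4.980 m
R = A/P = 1.836/4.980 = 0.3687 m
S = (Q·n / (1·A·R^(2/3)))² = (1.44×0.024 / (1×1.836×0.5142))² = 0.001340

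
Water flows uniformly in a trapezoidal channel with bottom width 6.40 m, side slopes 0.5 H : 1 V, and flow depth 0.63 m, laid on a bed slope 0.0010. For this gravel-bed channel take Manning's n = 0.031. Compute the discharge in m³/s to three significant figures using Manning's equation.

A = (b + z·y)·y = (6.40 + 0.5×0.63)×0.63 = 4.230 m²
P = b + 2y√(1+z²) = 6.40 + 2×0.63×√(1+0.5²) = 7.809 m
R = A/P = 4.230/7.809 = 0.5418 m
Q = (1/n)·A·R^(2/3)·S^(1/2) = (1/0.031) × 4.230 × 0.5418^(2/3) × 0.0010^(1/2) = 2.868 m³/s

2.87 m³/s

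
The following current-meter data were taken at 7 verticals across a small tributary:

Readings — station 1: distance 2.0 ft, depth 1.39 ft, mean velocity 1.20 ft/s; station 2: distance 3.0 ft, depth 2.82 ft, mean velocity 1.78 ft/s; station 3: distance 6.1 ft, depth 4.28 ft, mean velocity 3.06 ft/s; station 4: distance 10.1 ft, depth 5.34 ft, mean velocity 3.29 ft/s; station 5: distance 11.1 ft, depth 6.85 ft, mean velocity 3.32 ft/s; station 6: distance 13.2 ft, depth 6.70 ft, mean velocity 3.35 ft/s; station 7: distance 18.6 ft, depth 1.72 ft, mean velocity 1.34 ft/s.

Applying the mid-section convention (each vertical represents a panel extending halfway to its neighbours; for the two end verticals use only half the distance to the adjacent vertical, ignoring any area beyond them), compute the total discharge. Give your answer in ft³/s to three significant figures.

227 ft³/s

w_1 = (3.0 − 2.0)/2 = 0.5 ft; q_1 = 1.20 × 1.39 × 0.5 = 0.8340 ft³/s
w_2 = (6.1 − 2.0)/2 = 2.05 ft; q_2 = 1.78 × 2.82 × 2.05 = 10.29 ft³/s
w_3 = (10.1 − 3.0)/2 = 3.55 ft; q_3 = 3.06 × 4.28 × 3.55 = 46.49 ft³/s
w_4 = (11.1 − 6.1)/2 = 2.5 ft; q_4 = 3.29 × 5.34 × 2.5 = 43.92 ft³/s
w_5 = (13.2 − 10.1)/2 = 1.55 ft; q_5 = 3.32 × 6.85 × 1.55 = 35.25 ft³/s
w_6 = (18.6 − 11.1)/2 = 3.75 ft; q_6 = 3.35 × 6.70 × 3.75 = 84.17 ft³/s
w_7 = (18.6 − 13.2)/2 = 2.7 ft; q_7 = 1.34 × 1.72 × 2.7 = 6.223 ft³/s
Q = Σ qᵢ = 227.2 ft³/s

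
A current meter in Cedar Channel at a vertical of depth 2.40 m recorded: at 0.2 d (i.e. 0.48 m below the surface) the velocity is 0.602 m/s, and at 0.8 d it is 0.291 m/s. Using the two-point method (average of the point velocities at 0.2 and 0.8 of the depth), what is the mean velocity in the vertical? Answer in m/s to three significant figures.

v̄ = (0.602 + 0.291) / 2 = 0.4465 m/s

0.447 m/s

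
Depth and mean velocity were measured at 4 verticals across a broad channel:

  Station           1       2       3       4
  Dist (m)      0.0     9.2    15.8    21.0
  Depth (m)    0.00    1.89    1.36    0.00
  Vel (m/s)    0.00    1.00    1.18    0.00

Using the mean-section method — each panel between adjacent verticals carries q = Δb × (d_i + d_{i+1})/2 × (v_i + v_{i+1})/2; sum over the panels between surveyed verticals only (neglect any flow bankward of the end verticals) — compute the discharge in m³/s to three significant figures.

Panel 1-2: Δb = 9.2 m, d̄ = (0.00+1.89)/2 = 0.945, v̄ = (0.00+1.00)/2 = 0.5 → q = 9.2×0.945×0.5 = 4.347 m³/s
Panel 2-3: Δb = 6.6 m, d̄ = (1.89+1.36)/2 = 1.625, v̄ = (1.00+1.18)/2 = 1.09 → q = 6.6×1.625×1.09 = 11.69 m³/s
Panel 3-4: Δb = 5.2 m, d̄ = (1.36+0.00)/2 = 0.68, v̄ = (1.18+0.00)/2 = 0.59 → q = 5.2×0.68×0.59 = 2.086 m³/s
Q = Σ q = 18.12 m³/s

18.1 m³/s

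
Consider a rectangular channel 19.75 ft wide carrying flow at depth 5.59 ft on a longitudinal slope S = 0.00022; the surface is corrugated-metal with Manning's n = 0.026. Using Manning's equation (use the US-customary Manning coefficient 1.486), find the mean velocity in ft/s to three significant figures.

1.98 ft/s

A = b·y = 19.75 × 5.59 = 110.4 ft²
P = b + 2y = 19.75 + 2×5.59 = 30.93 ft
R = A/P = 110.4/30.93 = 3.569 ft
Q = (1.486/n)·A·R^(2/3)·S^(1/2) = (1.486/0.026) × 110.4 × 3.569^(2/3) × 0.00022^(1/2) = 218.6 ft³/s
V = Q/A = 218.6/110.4 = 1.980 ft/s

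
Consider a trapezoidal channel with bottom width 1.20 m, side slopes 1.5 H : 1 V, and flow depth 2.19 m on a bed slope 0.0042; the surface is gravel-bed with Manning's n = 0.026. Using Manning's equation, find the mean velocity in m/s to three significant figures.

A = (b + z·y)·y = (1.20 + 1.5×2.19)×2.19 = 9.822 m²
P = b + 2y√(1+z²) = 1.20 + 2×2.19×√(1+1.5²) = 9.096 m
R = A/P = 9.822/9.096 = 1.080 m
Q = (1/n)·A·R^(2/3)·S^(1/2) = (1/0.026) × 9.822 × 1.080^(2/3) × 0.0042^(1/2) = 25.77 m³/s
V = Q/A = 25.77/9.822 = 2.624 m/s

2.62 m/s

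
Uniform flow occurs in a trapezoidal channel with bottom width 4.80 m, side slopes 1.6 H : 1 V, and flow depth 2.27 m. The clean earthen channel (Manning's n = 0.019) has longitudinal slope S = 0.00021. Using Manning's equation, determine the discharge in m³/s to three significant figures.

18.5 m³/s

A = (b + z·y)·y = (4.80 + 1.6×2.27)×2.27 = 19.14 m²
P = b + 2y√(1+z²) = 4.80 + 2×2.27×√(1+1.6²) = 13.37 m
R = A/P = 19.14/13.37 = 1.432 m
Q = (1/n)·A·R^(2/3)·S^(1/2) = (1/0.019) × 19.14 × 1.432^(2/3) × 0.00021^(1/2) = 18.55 m³/s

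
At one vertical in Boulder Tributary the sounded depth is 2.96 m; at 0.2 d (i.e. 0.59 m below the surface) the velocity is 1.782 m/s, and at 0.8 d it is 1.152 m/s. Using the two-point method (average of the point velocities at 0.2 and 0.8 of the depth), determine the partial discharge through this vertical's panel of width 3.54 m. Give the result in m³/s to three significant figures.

v̄ = (1.782 + 1.152) / 2 = 1.467 m/s
q = v̄ × d × w = 1.467 × 2.96 × 3.54 = 15.37 m³/s

15.4 m³/s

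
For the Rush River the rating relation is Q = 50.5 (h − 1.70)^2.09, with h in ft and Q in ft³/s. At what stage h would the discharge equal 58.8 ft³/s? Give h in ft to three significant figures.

2.78 ft

h − h₀ = (Q/C)^(1/b) = (58.8/50.5)^(1/2.09) = 1.076 ft
h = 1.70 + 1.076 = 2.776 ft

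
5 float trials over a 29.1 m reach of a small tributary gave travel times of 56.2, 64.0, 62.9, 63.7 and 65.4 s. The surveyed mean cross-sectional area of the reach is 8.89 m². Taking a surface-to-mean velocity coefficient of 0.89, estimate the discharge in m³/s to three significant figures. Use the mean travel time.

3.69 m³/s

t̄ = (56.2 + 64.0 + 62.9 + 63.7 + 65.4) / 5 = 62.44 s
v_surface = L / t̄ = 29.1 / 62.44 = 0.4660 m/s
v_mean = 0.89 × 0.4660 = 0.4148 m/s
Q = A × v_mean = 8.89 × 0.4148 = 3.687 m³/s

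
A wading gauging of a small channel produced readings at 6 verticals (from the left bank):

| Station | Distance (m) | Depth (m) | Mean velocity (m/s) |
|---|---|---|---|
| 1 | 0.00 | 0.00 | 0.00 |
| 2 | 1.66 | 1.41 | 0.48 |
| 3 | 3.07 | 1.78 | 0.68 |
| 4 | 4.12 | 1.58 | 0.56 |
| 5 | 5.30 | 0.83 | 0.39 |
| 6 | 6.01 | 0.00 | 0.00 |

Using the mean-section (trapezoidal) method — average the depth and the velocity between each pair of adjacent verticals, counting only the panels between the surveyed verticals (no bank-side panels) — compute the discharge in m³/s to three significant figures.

Panel 1-2: Δb = 1.66 m, d̄ = (0.00+1.41)/2 = 0.705, v̄ = (0.00+0.48)/2 = 0.24 → q = 1.66×0.705×0.24 = 0.2809 m³/s
Panel 2-3: Δb = 1.41 m, d̄ = (1.41+1.78)/2 = 1.595, v̄ = (0.48+0.68)/2 = 0.58 → q = 1.41×1.595×0.58 = 1.304 m³/s
Panel 3-4: Δb = 1.05 m, d̄ = (1.78+1.58)/2 = 1.68, v̄ = (0.68+0.56)/2 = 0.62 → q = 1.05×1.68×0.62 = 1.094 m³/s
Panel 4-5: Δb = 1.18 m, d̄ = (1.58+0.83)/2 = 1.205, v̄ = (0.56+0.39)/2 = 0.475 → q = 1.18×1.205×0.475 = 0.6754 m³/s
Panel 5-6: Δb = 0.71 m, d̄ = (0.83+0.00)/2 = 0.415, v̄ = (0.39+0.00)/2 = 0.195 → q = 0.71×0.415×0.195 = 0.05746 m³/s
Q = Σ q = 3.412 m³/s

3.41 m³/s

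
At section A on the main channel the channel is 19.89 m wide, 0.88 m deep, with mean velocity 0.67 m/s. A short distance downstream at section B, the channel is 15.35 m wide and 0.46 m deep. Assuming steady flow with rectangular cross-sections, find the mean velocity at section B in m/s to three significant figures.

1.66 m/s

Q = A₁V₁ = (19.89×0.88) × 0.67 = 11.73 m³/s
A₂ = 15.35 × 0.46 = 7.061 m²
V₂ = Q/A₂ = 11.73/7.061 = 1.661 m/s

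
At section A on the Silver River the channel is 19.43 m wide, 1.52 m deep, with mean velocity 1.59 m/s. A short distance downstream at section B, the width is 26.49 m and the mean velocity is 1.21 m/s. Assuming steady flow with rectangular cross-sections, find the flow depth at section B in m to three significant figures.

1.47 m

Q = A₁V₁ = (19.43×1.52) × 1.59 = 46.96 m³/s
d₂ = Q/(b₂ V₂) = 46.96/(26.49×1.21) = 1.465 m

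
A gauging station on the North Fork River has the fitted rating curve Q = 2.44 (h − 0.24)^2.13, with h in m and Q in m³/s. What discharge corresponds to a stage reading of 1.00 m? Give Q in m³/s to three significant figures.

1.36 m³/s

Q = 2.44 × (1.00 − 0.24)^2.13 = 2.44 × 0.76^2.13 = 1.360 m³/s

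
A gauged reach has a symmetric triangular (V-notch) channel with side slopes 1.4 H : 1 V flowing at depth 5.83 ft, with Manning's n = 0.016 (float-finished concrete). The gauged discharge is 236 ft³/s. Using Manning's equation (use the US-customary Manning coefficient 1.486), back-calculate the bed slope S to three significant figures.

0.000901

A = z·y² = 1.4×5.83² = 47.58 ft²
P = 2y√(1+z²) = 2×5.83×√(1+1.4²) = 20.06 ft
R = A/P = 47.58/20.06 = 2.372 ft
S = (Q·n / (1.486·A·R^(2/3)))² = (236×0.016 / (1.486×47.58×1.779))² = 0.0009014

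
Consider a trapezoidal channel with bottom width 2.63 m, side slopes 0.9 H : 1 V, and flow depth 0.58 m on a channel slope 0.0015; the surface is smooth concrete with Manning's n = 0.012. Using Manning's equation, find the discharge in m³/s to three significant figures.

3.39 m³/s

A = (b + z·y)·y = (2.63 + 0.9×0.58)×0.58 = 1.828 m²
P = b + 2y√(1+z²) = 2.63 + 2×0.58×√(1+0.9²) = 4.191 m
R = A/P = 1.828/4.191 = 0.4363 m
Q = (1/n)·A·R^(2/3)·S^(1/2) = (1/0.012) × 1.828 × 0.4363^(2/3) × 0.0015^(1/2) = 3.394 m³/s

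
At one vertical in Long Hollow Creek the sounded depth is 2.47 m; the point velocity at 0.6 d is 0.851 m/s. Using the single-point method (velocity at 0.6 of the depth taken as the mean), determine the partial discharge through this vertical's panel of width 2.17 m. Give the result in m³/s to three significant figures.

4.56 m³/s

v̄ = v₀.₆ = 0.851 m/s
q = v̄ × d × w = 0.8510 × 2.47 × 2.17 = 4.561 m³/s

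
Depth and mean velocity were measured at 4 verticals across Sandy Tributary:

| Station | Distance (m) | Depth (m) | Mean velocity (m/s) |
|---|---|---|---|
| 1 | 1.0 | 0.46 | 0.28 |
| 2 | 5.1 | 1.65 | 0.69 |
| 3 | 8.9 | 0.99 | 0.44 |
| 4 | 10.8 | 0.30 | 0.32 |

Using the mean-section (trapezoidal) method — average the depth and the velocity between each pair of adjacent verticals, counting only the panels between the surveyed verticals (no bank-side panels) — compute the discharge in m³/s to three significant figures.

Panel 1-2: Δb = 4.1 m, d̄ = (0.46+1.65)/2 = 1.055, v̄ = (0.28+0.69)/2 = 0.485 → q = 4.1×1.055×0.485 = 2.098 m³/s
Panel 2-3: Δb = 3.8 m, d̄ = (1.65+0.99)/2 = 1.32, v̄ = (0.69+0.44)/2 = 0.565 → q = 3.8×1.32×0.565 = 2.834 m³/s
Panel 3-4: Δb = 1.9 m, d̄ = (0.99+0.30)/2 = 0.645, v̄ = (0.44+0.32)/2 = 0.38 → q = 1.9×0.645×0.38 = 0.4657 m³/s
Q = Σ q = 5.398 m³/s

5.40 m³/s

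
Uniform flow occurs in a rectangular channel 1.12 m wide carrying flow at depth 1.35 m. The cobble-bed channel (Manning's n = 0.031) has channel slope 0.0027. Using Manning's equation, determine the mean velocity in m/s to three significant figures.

A = b·y = 1.12 × 1.35 = 1.512 m²
P = b + 2y = 1.12 + 2×1.35 = 3.820 m
R = A/P = 1.512/3.820 = 0.3958 m
Q = (1/n)·A·R^(2/3)·S^(1/2) = (1/0.031) × 1.512 × 0.3958^(2/3) × 0.0027^(1/2) = 1.366 m³/s
V = Q/A = 1.366/1.512 = 0.9036 m/s

0.904 m/s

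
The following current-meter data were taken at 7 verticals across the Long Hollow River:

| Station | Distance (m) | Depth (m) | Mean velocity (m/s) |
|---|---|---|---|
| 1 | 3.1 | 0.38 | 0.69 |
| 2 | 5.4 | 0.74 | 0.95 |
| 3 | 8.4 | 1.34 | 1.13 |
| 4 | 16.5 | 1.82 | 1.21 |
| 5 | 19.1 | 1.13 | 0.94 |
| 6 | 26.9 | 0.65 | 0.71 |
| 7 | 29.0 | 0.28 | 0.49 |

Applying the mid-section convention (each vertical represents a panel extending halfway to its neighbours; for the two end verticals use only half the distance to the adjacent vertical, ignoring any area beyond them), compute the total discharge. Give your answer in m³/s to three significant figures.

30.3 m³/s

w_1 = (5.4 − 3.1)/2 = 1.15 m; q_1 = 0.69 × 0.38 × 1.15 = 0.3015 m³/s
w_2 = (8.4 − 3.1)/2 = 2.65 m; q_2 = 0.95 × 0.74 × 2.65 = 1.863 m³/s
w_3 = (16.5 − 5.4)/2 = 5.55 m; q_3 = 1.13 × 1.34 × 5.55 = 8.404 m³/s
w_4 = (19.1 − 8.4)/2 = 5.35 m; q_4 = 1.21 × 1.82 × 5.35 = 11.78 m³/s
w_5 = (26.9 − 16.5)/2 = 5.2 m; q_5 = 0.94 × 1.13 × 5.2 = 5.523 m³/s
w_6 = (29.0 − 19.1)/2 = 4.95 m; q_6 = 0.71 × 0.65 × 4.95 = 2.284 m³/s
w_7 = (29.0 − 26.9)/2 = 1.05 m; q_7 = 0.49 × 0.28 × 1.05 = 0.1441 m³/s
Q = Σ qᵢ = 30.30 m³/s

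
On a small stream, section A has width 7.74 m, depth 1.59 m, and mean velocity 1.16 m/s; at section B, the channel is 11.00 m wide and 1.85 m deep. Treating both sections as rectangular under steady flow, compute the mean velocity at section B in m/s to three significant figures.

0.702 m/s

Q = A₁V₁ = (7.74×1.59) × 1.16 = 14.28 m³/s
A₂ = 11.00 × 1.85 = 20.35 m²
V₂ = Q/A₂ = 14.28/20.35 = 0.7015 m/s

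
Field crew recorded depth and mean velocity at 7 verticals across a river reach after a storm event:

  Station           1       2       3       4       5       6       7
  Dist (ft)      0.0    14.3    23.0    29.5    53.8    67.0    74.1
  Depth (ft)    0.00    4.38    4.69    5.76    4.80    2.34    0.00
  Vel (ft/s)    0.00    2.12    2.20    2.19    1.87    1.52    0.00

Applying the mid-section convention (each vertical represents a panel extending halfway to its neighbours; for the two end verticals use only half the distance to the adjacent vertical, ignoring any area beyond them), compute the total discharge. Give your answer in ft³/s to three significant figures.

584 ft³/s

w_2 = (23.0 − 0.0)/2 = 11.5 ft; q_2 = 2.12 × 4.38 × 11.5 = 106.8 ft³/s
w_3 = (29.5 − 14.3)/2 = 7.6 ft; q_3 = 2.20 × 4.69 × 7.6 = 78.42 ft³/s
w_4 = (53.8 − 23.0)/2 = 15.4 ft; q_4 = 2.19 × 5.76 × 15.4 = 194.3 ft³/s
w_5 = (67.0 − 29.5)/2 = 18.75 ft; q_5 = 1.87 × 4.80 × 18.75 = 168.3 ft³/s
w_6 = (74.1 − 53.8)/2 = 10.15 ft; q_6 = 1.52 × 2.34 × 10.15 = 36.10 ft³/s
Stations 1, 7 contribute zero (depth or velocity is 0).
Q = Σ qᵢ = 583.9 ft³/s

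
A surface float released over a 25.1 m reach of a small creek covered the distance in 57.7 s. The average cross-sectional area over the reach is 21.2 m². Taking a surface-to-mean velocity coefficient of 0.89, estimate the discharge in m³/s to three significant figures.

8.21 m³/s

v_surface = L / t̄ = 25.1 / 57.7 = 0.4350 m/s
v_mean = 0.89 × 0.4350 = 0.3872 m/s
Q = A × v_mean = 21.2 × 0.3872 = 8.208 m³/s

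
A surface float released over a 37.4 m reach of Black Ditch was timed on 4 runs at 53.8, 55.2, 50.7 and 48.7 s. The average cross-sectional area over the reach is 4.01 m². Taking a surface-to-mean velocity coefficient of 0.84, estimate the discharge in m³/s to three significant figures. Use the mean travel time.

t̄ = (53.8 + 55.2 + 50.7 + 48.7) / 4 = 52.1 s
v_surface = L / t̄ = 37.4 / 52.1 = 0.7179 m/s
v_mean = 0.84 × 0.7179 = 0.6030 m/s
Q = A × v_mean = 4.01 × 0.6030 = 2.418 m³/s

2.42 m³/s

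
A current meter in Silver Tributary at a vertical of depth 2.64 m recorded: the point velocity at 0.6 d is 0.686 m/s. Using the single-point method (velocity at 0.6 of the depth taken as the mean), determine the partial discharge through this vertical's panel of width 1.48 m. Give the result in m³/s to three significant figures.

v̄ = v₀.₆ = 0.686 m/s
q = v̄ × d × w = 0.6860 × 2.64 × 1.48 = 2.680 m³/s

2.68 m³/s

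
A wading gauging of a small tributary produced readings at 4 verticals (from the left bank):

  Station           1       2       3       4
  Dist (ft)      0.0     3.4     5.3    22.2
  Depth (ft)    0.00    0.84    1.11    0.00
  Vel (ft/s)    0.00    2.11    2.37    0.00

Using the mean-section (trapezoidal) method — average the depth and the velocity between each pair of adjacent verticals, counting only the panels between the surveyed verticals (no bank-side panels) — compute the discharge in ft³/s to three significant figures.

Panel 1-2: Δb = 3.4 ft, d̄ = (0.00+0.84)/2 = 0.42, v̄ = (0.00+2.11)/2 = 1.055 → q = 3.4×0.42×1.055 = 1.507 ft³/s
Panel 2-3: Δb = 1.9 ft, d̄ = (0.84+1.11)/2 = 0.975, v̄ = (2.11+2.37)/2 = 2.24 → q = 1.9×0.975×2.24 = 4.150 ft³/s
Panel 3-4: Δb = 16.9 ft, d̄ = (1.11+0.00)/2 = 0.555, v̄ = (2.37+0.00)/2 = 1.185 → q = 16.9×0.555×1.185 = 11.11 ft³/s
Q = Σ q = 16.77 ft³/s

16.8 ft³/s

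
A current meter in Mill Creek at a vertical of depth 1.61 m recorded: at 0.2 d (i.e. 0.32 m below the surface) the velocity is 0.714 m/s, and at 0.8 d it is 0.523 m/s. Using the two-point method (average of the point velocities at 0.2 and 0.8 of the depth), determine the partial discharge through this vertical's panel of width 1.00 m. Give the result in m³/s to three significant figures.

0.996 m³/s

v̄ = (0.714 + 0.523) / 2 = 0.6185 m/s
q = v̄ × d × w = 0.6185 × 1.61 × 1.00 = 0.9958 m³/s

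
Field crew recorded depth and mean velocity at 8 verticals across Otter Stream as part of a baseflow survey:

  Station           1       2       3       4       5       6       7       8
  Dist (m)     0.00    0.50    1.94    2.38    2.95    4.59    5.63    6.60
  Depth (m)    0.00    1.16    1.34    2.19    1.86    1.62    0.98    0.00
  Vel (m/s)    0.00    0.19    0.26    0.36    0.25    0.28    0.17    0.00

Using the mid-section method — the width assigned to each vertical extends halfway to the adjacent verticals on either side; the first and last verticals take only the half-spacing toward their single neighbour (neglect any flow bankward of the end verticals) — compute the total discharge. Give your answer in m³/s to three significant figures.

w_2 = (1.94 − 0.00)/2 = 0.97 m; q_2 = 0.19 × 1.16 × 0.97 = 0.2138 m³/s
w_3 = (2.38 − 0.50)/2 = 0.94 m; q_3 = 0.26 × 1.34 × 0.94 = 0.3275 m³/s
w_4 = (2.95 − 1.94)/2 = 0.505 m; q_4 = 0.36 × 2.19 × 0.505 = 0.3981 m³/s
w_5 = (4.59 − 2.38)/2 = 1.105 m; q_5 = 0.25 × 1.86 × 1.105 = 0.5138 m³/s
w_6 = (5.63 − 2.95)/2 = 1.34 m; q_6 = 0.28 × 1.62 × 1.34 = 0.6078 m³/s
w_7 = (6.60 − 4.59)/2 = 1.005 m; q_7 = 0.17 × 0.98 × 1.005 = 0.1674 m³/s
Stations 1, 8 contribute zero (depth or velocity is 0).
Q = Σ qᵢ = 2.229 m³/s

2.23 m³/s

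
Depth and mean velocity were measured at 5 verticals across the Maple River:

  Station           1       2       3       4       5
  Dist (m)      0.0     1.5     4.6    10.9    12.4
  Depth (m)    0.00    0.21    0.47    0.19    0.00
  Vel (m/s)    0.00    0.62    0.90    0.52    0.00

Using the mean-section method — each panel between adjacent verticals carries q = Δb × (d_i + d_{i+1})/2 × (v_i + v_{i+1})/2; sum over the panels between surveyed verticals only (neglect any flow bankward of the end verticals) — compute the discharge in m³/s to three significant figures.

Panel 1-2: Δb = 1.5 m, d̄ = (0.00+0.21)/2 = 0.105, v̄ = (0.00+0.62)/2 = 0.31 → q = 1.5×0.105×0.31 = 0.04883 m³/s
Panel 2-3: Δb = 3.1 m, d̄ = (0.21+0.47)/2 = 0.34, v̄ = (0.62+0.90)/2 = 0.76 → q = 3.1×0.34×0.76 = 0.8010 m³/s
Panel 3-4: Δb = 6.3 m, d̄ = (0.47+0.19)/2 = 0.33, v̄ = (0.90+0.52)/2 = 0.71 → q = 6.3×0.33×0.71 = 1.476 m³/s
Panel 4-5: Δb = 1.5 m, d̄ = (0.19+0.00)/2 = 0.095, v̄ = (0.52+0.00)/2 = 0.26 → q = 1.5×0.095×0.26 = 0.03705 m³/s
Q = Σ q = 2.363 m³/s

2.36 m³/s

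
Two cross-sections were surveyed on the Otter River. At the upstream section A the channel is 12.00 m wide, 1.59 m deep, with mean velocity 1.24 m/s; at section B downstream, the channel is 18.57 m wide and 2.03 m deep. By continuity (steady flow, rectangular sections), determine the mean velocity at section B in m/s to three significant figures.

0.628 m/s

Q = A₁V₁ = (12.00×1.59) × 1.24 = 23.66 m³/s
A₂ = 18.57 × 2.03 = 37.70 m²
V₂ = Q/A₂ = 23.66/37.70 = 0.6276 m/s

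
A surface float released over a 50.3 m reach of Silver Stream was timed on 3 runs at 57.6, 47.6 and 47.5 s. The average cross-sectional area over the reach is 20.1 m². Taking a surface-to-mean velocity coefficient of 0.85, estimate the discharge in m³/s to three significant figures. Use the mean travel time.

t̄ = (57.6 + 47.6 + 47.5) / 3 = 50.9 s
v_surface = L / t̄ = 50.3 / 50.9 = 0.9882 m/s
v_mean = 0.85 × 0.9882 = 0.8400 m/s
Q = A × v_mean = 20.1 × 0.8400 = 16.88 m³/s

16.9 m³/s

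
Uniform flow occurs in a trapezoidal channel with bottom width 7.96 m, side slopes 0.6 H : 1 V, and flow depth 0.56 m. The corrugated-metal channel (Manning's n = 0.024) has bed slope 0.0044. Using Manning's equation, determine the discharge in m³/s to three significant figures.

A = (b + z·y)·y = (7.96 + 0.6×0.56)×0.56 = 4.646 m²
P = b + 2y√(1+z²) = 7.96 + 2×0.56×√(1+0.6²) = 9.266 m
R = A/P = 4.646/9.266 = 0.5014 m
Q = (1/n)·A·R^(2/3)·S^(1/2) = (1/0.024) × 4.646 × 0.5014^(2/3) × 0.0044^(1/2) = 8.104 m³/s

8.10 m³/s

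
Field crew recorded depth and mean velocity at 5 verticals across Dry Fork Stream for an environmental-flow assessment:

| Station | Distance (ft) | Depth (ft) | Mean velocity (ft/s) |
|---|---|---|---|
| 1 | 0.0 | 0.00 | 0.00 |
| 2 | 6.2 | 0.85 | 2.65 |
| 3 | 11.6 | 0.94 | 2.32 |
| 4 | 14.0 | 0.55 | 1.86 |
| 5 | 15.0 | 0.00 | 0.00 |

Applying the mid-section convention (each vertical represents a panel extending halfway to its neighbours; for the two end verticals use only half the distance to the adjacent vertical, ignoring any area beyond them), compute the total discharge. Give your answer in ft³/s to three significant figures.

w_2 = (11.6 − 0.0)/2 = 5.8 ft; q_2 = 2.65 × 0.85 × 5.8 = 13.06 ft³/s
w_3 = (14.0 − 6.2)/2 = 3.9 ft; q_3 = 2.32 × 0.94 × 3.9 = 8.505 ft³/s
w_4 = (15.0 − 11.6)/2 = 1.7 ft; q_4 = 1.86 × 0.55 × 1.7 = 1.739 ft³/s
Stations 1, 5 contribute zero (depth or velocity is 0).
Q = Σ qᵢ = 23.31 ft³/s

23.3 ft³/s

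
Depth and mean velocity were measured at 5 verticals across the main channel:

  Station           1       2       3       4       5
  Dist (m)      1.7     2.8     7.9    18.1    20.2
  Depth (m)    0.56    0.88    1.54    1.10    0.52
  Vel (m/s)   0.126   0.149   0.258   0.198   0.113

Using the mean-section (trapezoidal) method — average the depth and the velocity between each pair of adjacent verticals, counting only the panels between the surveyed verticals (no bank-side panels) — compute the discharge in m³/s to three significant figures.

4.70 m³/s

Panel 1-2: Δb = 1.1 m, d̄ = (0.56+0.88)/2 = 0.72, v̄ = (0.126+0.149)/2 = 0.1375 → q = 1.1×0.72×0.1375 = 0.1089 m³/s
Panel 2-3: Δb = 5.1 m, d̄ = (0.88+1.54)/2 = 1.21, v̄ = (0.149+0.258)/2 = 0.2035 → q = 5.1×1.21×0.2035 = 1.256 m³/s
Panel 3-4: Δb = 10.2 m, d̄ = (1.54+1.10)/2 = 1.32, v̄ = (0.258+0.198)/2 = 0.228 → q = 10.2×1.32×0.228 = 3.070 m³/s
Panel 4-5: Δb = 2.1 m, d̄ = (1.10+0.52)/2 = 0.81, v̄ = (0.198+0.113)/2 = 0.1555 → q = 2.1×0.81×0.1555 = 0.2645 m³/s
Q = Σ q = 4.699 m³/s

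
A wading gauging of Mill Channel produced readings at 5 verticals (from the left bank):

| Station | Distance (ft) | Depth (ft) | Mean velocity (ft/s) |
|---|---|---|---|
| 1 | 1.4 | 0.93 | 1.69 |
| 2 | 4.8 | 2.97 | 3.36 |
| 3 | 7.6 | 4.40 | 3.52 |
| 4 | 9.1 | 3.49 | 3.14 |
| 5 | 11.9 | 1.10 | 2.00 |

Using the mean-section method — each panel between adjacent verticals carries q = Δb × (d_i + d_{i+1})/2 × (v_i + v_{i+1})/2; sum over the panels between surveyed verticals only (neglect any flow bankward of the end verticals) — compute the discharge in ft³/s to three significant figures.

Panel 1-2: Δb = 3.4 ft, d̄ = (0.93+2.97)/2 = 1.95, v̄ = (1.69+3.36)/2 = 2.525 → q = 3.4×1.95×2.525 = 16.74 ft³/s
Panel 2-3: Δb = 2.8 ft, d̄ = (2.97+4.40)/2 = 3.685, v̄ = (3.36+3.52)/2 = 3.44 → q = 2.8×3.685×3.44 = 35.49 ft³/s
Panel 3-4: Δb = 1.5 ft, d̄ = (4.40+3.49)/2 = 3.945, v̄ = (3.52+3.14)/2 = 3.33 → q = 1.5×3.945×3.33 = 19.71 ft³/s
Panel 4-5: Δb = 2.8 ft, d̄ = (3.49+1.10)/2 = 2.295, v̄ = (3.14+2.00)/2 = 2.57 → q = 2.8×2.295×2.57 = 16.51 ft³/s
Q = Σ q = 88.45 ft³/s

88.5 ft³/s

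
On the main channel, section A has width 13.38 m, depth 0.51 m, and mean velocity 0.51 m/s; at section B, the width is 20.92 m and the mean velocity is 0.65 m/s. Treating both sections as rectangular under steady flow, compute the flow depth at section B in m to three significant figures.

0.256 m

Q = A₁V₁ = (13.38×0.51) × 0.51 = 3.480 m³/s
d₂ = Q/(b₂ V₂) = 3.480/(20.92×0.65) = 0.2559 m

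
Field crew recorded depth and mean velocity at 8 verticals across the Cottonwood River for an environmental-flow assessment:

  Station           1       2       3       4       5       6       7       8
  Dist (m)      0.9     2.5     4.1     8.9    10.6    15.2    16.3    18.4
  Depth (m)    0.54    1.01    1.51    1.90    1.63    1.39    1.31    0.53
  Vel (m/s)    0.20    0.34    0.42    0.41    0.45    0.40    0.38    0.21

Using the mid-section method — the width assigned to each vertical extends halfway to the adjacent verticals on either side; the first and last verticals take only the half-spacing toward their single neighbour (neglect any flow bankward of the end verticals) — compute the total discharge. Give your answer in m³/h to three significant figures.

36000 m³/h

w_1 = (2.5 − 0.9)/2 = 0.8 m; q_1 = 0.20 × 0.54 × 0.8 = 0.08640 m³/s
w_2 = (4.1 − 0.9)/2 = 1.6 m; q_2 = 0.34 × 1.01 × 1.6 = 0.5494 m³/s
w_3 = (8.9 − 2.5)/2 = 3.2 m; q_3 = 0.42 × 1.51 × 3.2 = 2.029 m³/s
w_4 = (10.6 − 4.1)/2 = 3.25 m; q_4 = 0.41 × 1.90 × 3.25 = 2.532 m³/s
w_5 = (15.2 − 8.9)/2 = 3.15 m; q_5 = 0.45 × 1.63 × 3.15 = 2.311 m³/s
w_6 = (16.3 − 10.6)/2 = 2.85 m; q_6 = 0.40 × 1.39 × 2.85 = 1.585 m³/s
w_7 = (18.4 − 15.2)/2 = 1.6 m; q_7 = 0.38 × 1.31 × 1.6 = 0.7965 m³/s
w_8 = (18.4 − 16.3)/2 = 1.05 m; q_8 = 0.21 × 0.53 × 1.05 = 0.1169 m³/s
Q = Σ qᵢ = 10.01 m³/s
= 10.01 × 3600 = 36020 m³/h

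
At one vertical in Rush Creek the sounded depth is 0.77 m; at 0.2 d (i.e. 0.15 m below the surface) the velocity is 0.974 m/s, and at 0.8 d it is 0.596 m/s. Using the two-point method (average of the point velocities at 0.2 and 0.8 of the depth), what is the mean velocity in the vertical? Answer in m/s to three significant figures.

v̄ = (0.974 + 0.596) / 2 = 0.7850 m/s

0.785 m/s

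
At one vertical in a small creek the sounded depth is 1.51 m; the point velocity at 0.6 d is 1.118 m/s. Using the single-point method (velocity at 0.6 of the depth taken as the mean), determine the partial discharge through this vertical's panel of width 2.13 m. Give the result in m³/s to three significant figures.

v̄ = v₀.₆ = 1.118 m/s
q = v̄ × d × w = 1.118 × 1.51 × 2.13 = 3.596 m³/s

3.60 m³/s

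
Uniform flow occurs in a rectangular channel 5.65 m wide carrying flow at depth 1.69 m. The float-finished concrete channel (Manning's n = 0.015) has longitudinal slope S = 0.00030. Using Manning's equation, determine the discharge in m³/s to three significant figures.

A = b·y = 5.65 × 1.69 = 9.549 m²
P = b + 2y = 5.65 + 2×1.69 = 9.030 m
R = A/P = 9.549/9.030 = 1.057 m
Q = (1/n)·A·R^(2/3)·S^(1/2) = (1/0.015) × 9.549 × 1.057^(2/3) × 0.00030^(1/2) = 11.44 m³/s

11.4 m³/s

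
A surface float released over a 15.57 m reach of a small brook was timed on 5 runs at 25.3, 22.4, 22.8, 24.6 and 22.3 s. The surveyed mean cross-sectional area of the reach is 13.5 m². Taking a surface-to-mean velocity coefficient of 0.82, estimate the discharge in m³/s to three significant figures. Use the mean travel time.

7.34 m³/s

t̄ = (25.3 + 22.4 + 22.8 + 24.6 + 22.3) / 5 = 23.48 s
v_surface = L / t̄ = 15.57 / 23.48 = 0.6631 m/s
v_mean = 0.82 × 0.6631 = 0.5438 m/s
Q = A × v_mean = 13.5 × 0.5438 = 7.341 m³/s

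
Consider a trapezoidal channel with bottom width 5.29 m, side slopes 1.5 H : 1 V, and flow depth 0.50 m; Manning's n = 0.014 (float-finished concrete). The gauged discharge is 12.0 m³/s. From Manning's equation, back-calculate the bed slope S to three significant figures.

0.00966

A = (b + z·y)·y = (5.29 + 1.5×0.50)×0.50 = 3.020 m²
P = b + 2y√(1+z²) = 5.29 + 2×0.50×√(1+1.5²) = 7.093 m
R = A/P = 3.020/7.093 = 0.4258 m
S = (Q·n / (1·A·R^(2/3)))² = (12.0×0.014 / (1×3.020×0.5660))² = 0.009661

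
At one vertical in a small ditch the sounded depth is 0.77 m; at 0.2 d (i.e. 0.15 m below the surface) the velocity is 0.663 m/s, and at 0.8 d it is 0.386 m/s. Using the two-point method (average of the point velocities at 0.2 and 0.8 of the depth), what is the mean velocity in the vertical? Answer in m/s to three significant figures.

0.525 m/s

v̄ = (0.663 + 0.386) / 2 = 0.5245 m/s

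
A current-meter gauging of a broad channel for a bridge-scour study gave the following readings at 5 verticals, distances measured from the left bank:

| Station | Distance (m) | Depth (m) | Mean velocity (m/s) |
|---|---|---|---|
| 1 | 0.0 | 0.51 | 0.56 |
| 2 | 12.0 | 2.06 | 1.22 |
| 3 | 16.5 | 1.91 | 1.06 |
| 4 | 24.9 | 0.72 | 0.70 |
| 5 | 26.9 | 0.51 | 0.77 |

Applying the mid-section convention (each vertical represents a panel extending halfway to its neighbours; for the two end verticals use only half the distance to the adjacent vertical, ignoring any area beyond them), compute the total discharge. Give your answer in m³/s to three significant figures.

w_1 = (12.0 − 0.0)/2 = 6 m; q_1 = 0.56 × 0.51 × 6 = 1.714 m³/s
w_2 = (16.5 − 0.0)/2 = 8.25 m; q_2 = 1.22 × 2.06 × 8.25 = 20.73 m³/s
w_3 = (24.9 − 12.0)/2 = 6.45 m; q_3 = 1.06 × 1.91 × 6.45 = 13.06 m³/s
w_4 = (26.9 − 16.5)/2 = 5.2 m; q_4 = 0.70 × 0.72 × 5.2 = 2.621 m³/s
w_5 = (26.9 − 24.9)/2 = 1 m; q_5 = 0.77 × 0.51 × 1 = 0.3927 m³/s
Q = Σ qᵢ = 38.52 m³/s

38.5 m³/s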